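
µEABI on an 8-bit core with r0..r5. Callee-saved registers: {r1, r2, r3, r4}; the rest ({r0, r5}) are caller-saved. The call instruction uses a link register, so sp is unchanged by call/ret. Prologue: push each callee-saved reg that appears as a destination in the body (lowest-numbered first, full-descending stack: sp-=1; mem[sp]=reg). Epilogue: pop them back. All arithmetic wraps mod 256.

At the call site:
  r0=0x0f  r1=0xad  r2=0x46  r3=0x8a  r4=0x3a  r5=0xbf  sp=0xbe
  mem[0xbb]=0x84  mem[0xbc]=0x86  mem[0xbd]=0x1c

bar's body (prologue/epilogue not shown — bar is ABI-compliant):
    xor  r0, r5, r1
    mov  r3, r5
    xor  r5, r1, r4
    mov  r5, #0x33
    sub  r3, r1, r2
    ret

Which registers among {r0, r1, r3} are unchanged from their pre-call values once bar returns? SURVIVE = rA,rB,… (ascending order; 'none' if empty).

prologue: push r3 → mem[0xbd]=0x8a, sp=0xbd
body[0] xor  r0, r5, r1 → r0=0x12
body[1] mov  r3, r5 → r3=0xbf
body[2] xor  r5, r1, r4 → r5=0x97
body[3] mov  r5, #0x33 → r5=0x33
body[4] sub  r3, r1, r2 → r3=0x67
epilogue: pop r3=0x8a, sp=0xbe
r0: caller-saved, written=True
r1: callee-saved, written=False
r3: callee-saved, written=True

SURVIVE = r1,r3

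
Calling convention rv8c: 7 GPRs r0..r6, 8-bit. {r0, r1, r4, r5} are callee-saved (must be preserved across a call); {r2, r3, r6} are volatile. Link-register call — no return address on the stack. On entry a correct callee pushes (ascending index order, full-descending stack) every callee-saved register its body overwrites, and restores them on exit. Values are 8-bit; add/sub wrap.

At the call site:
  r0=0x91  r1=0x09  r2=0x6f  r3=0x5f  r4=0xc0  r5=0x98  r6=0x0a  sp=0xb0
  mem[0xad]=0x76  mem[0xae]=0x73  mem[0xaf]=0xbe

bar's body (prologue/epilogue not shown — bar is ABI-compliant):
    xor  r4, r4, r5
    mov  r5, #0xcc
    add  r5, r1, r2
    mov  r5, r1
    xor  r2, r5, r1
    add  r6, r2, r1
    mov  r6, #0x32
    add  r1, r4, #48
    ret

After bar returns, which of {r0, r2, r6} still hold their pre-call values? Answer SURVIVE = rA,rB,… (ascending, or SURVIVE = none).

prologue: push r1 → mem[0xaf]=0x09, sp=0xaf
prologue: push r4 → mem[0xae]=0xc0, sp=0xae
prologue: push r5 → mem[0xad]=0x98, sp=0xad
body[0] xor  r4, r4, r5 → r4=0x58
body[1] mov  r5, #0xcc → r5=0xcc
body[2] add  r5, r1, r2 → r5=0x78
body[3] mov  r5, r1 → r5=0x09
body[4] xor  r2, r5, r1 → r2=0x00
body[5] add  r6, r2, r1 → r6=0x09
body[6] mov  r6, #0x32 → r6=0x32
body[7] add  r1, r4, #48 → r1=0x88
epilogue: pop r5=0x98, sp=0xae
epilogue: pop r4=0xc0, sp=0xaf
epilogue: pop r1=0x09, sp=0xb0
r0: callee-saved, written=False
r2: caller-saved, written=True
r6: caller-saved, written=True

SURVIVE = r0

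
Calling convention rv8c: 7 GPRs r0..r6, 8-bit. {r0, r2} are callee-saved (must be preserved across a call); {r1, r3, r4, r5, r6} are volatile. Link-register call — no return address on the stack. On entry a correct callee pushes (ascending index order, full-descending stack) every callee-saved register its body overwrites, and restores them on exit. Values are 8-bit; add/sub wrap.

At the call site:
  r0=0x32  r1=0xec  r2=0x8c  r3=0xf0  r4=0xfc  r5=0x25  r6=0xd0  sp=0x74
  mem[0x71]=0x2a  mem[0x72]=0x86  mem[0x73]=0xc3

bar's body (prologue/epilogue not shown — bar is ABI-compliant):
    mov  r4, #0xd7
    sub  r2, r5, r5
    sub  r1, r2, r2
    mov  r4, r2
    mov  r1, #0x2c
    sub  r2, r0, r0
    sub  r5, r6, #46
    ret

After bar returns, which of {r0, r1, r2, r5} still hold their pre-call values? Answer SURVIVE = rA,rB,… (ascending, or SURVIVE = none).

SURVIVE = r0,r2

prologue: push r2 → mem[0x73]=0x8c, sp=0x73
body[0] mov  r4, #0xd7 → r4=0xd7
body[1] sub  r2, r5, r5 → r2=0x00
body[2] sub  r1, r2, r2 → r1=0x00
body[3] mov  r4, r2 → r4=0x00
body[4] mov  r1, #0x2c → r1=0x2c
body[5] sub  r2, r0, r0 → r2=0x00
body[6] sub  r5, r6, #46 → r5=0xa2
epilogue: pop r2=0x8c, sp=0x74
r0: callee-saved, written=False
r1: caller-saved, written=True
r2: callee-saved, written=True
r5: caller-saved, written=True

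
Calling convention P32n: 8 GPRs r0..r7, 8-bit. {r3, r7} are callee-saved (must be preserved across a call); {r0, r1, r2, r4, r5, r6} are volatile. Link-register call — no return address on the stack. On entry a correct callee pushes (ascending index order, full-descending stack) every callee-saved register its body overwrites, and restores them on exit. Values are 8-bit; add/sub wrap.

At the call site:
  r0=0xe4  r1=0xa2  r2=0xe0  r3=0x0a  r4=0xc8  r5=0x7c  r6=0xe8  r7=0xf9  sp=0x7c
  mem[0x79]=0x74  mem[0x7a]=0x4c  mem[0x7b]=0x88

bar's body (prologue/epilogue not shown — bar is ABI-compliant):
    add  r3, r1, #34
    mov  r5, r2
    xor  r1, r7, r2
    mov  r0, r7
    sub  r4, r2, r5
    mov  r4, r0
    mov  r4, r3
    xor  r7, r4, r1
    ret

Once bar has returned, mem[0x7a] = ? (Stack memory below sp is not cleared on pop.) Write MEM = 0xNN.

MEM = 0xf9

prologue: push r3 → mem[0x7b]=0x0a, sp=0x7b
prologue: push r7 → mem[0x7a]=0xf9, sp=0x7a
body[0] add  r3, r1, #34 → r3=0xc4
body[1] mov  r5, r2 → r5=0xe0
body[2] xor  r1, r7, r2 → r1=0x19
body[3] mov  r0, r7 → r0=0xf9
body[4] sub  r4, r2, r5 → r4=0x00
body[5] mov  r4, r0 → r4=0xf9
body[6] mov  r4, r3 → r4=0xc4
body[7] xor  r7, r4, r1 → r7=0xdd
epilogue: pop r7=0xf9, sp=0x7b
epilogue: pop r3=0x0a, sp=0x7c
prologue pushed ['r3', 'r7'] at ['0x7b', '0x7a']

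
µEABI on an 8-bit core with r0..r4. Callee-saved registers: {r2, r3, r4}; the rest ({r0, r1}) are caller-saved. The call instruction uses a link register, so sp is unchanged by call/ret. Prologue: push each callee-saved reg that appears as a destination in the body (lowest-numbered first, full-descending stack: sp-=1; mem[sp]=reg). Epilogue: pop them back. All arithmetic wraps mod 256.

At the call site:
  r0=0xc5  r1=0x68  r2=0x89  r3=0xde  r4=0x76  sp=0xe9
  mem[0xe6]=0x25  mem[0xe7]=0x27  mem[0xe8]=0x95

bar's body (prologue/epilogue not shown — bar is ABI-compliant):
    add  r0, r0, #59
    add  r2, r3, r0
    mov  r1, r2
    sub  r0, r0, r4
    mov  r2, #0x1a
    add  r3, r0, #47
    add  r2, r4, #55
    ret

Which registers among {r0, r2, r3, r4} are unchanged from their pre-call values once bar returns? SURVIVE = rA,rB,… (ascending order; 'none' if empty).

prologue: push r2 -> mem[0xe8]=0x89, sp=0xe8
prologue: push r3 -> mem[0xe7]=0xde, sp=0xe7
body[0] add  r0, r0, #59 -> r0=0x00
body[1] add  r2, r3, r0 -> r2=0xde
body[2] mov  r1, r2 -> r1=0xde
body[3] sub  r0, r0, r4 -> r0=0x8a
body[4] mov  r2, #0x1a -> r2=0x1a
body[5] add  r3, r0, #47 -> r3=0xb9
body[6] add  r2, r4, #55 -> r2=0xad
epilogue: pop r3=0xde, sp=0xe8
epilogue: pop r2=0x89, sp=0xe9
r0: caller-saved, written=True
r2: callee-saved, written=True
r3: callee-saved, written=True
r4: callee-saved, written=False

SURVIVE = r2,r3,r4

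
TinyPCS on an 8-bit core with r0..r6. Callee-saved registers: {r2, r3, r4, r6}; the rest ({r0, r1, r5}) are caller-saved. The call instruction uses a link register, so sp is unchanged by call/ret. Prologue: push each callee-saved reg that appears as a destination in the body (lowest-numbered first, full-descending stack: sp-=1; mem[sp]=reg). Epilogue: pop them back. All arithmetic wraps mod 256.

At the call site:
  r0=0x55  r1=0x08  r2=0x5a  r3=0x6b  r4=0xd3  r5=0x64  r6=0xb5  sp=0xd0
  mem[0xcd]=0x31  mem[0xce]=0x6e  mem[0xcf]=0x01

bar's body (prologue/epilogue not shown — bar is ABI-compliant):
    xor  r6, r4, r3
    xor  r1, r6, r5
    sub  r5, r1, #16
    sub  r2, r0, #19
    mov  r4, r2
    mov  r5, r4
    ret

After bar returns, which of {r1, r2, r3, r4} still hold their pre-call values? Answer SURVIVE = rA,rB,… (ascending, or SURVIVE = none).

SURVIVE = r2,r3,r4

prologue: push r2 → mem[0xcf]=0x5a, sp=0xcf
prologue: push r4 → mem[0xce]=0xd3, sp=0xce
prologue: push r6 → mem[0xcd]=0xb5, sp=0xcd
body[0] xor  r6, r4, r3 → r6=0xb8
body[1] xor  r1, r6, r5 → r1=0xdc
body[2] sub  r5, r1, #16 → r5=0xcc
body[3] sub  r2, r0, #19 → r2=0x42
body[4] mov  r4, r2 → r4=0x42
body[5] mov  r5, r4 → r5=0x42
epilogue: pop r6=0xb5, sp=0xce
epilogue: pop r4=0xd3, sp=0xcf
epilogue: pop r2=0x5a, sp=0xd0
r1: caller-saved, written=True
r2: callee-saved, written=True
r3: callee-saved, written=False
r4: callee-saved, written=True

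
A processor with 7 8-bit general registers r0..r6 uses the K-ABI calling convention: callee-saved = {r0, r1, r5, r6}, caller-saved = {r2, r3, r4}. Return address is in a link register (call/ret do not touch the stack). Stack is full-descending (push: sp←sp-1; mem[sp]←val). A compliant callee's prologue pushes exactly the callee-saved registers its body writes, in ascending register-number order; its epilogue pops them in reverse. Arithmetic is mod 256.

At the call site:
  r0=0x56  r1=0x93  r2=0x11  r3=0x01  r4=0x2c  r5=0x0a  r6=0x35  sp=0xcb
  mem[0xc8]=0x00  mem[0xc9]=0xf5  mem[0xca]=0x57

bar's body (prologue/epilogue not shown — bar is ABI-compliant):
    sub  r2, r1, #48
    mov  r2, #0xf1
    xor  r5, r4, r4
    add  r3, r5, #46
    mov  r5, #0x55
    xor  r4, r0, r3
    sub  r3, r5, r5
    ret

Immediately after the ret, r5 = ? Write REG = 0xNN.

prologue: push r5 → mem[0xca]=0x0a, sp=0xca
body[0] sub  r2, r1, #48 → r2=0x63
body[1] mov  r2, #0xf1 → r2=0xf1
body[2] xor  r5, r4, r4 → r5=0x00
body[3] add  r3, r5, #46 → r3=0x2e
body[4] mov  r5, #0x55 → r5=0x55
body[5] xor  r4, r0, r3 → r4=0x78
body[6] sub  r3, r5, r5 → r3=0x00
epilogue: pop r5=0x0a, sp=0xcb
r5 is callee-saved → restored

REG = 0x0a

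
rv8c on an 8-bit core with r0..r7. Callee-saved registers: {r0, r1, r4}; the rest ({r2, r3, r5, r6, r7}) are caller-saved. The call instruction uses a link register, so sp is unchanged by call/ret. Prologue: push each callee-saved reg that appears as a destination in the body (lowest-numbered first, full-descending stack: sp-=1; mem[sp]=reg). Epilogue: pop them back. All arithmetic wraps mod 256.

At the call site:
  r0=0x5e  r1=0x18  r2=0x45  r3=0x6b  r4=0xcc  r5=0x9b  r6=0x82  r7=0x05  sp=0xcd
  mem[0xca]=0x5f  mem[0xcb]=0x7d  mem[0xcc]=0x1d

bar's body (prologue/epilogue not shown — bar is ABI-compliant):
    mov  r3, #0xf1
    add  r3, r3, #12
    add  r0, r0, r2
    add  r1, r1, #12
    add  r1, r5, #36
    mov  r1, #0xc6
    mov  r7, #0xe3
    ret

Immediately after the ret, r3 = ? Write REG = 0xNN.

prologue: push r0 → mem[0xcc]=0x5e, sp=0xcc
prologue: push r1 → mem[0xcb]=0x18, sp=0xcb
body[0] mov  r3, #0xf1 → r3=0xf1
body[1] add  r3, r3, #12 → r3=0xfd
body[2] add  r0, r0, r2 → r0=0xa3
body[3] add  r1, r1, #12 → r1=0x24
body[4] add  r1, r5, #36 → r1=0xbf
body[5] mov  r1, #0xc6 → r1=0xc6
body[6] mov  r7, #0xe3 → r7=0xe3
epilogue: pop r1=0x18, sp=0xcc
epilogue: pop r0=0x5e, sp=0xcd
r3 is caller-saved → body value

REG = 0xfd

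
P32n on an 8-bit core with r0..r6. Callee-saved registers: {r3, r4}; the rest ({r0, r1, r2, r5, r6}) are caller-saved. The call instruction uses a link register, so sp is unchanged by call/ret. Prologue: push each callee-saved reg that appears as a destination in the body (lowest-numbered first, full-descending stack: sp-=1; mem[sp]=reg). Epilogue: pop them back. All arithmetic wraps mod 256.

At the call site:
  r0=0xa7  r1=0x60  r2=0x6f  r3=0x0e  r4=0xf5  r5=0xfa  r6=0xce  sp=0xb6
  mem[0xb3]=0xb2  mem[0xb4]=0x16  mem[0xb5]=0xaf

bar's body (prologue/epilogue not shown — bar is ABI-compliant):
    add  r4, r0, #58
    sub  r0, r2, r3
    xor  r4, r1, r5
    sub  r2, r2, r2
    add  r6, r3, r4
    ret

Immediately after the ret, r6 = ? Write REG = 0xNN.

REG = 0xa8

prologue: push r4 → mem[0xb5]=0xf5, sp=0xb5
body[0] add  r4, r0, #58 → r4=0xe1
body[1] sub  r0, r2, r3 → r0=0x61
body[2] xor  r4, r1, r5 → r4=0x9a
body[3] sub  r2, r2, r2 → r2=0x00
body[4] add  r6, r3, r4 → r6=0xa8
epilogue: pop r4=0xf5, sp=0xb6
r6 is caller-saved → body value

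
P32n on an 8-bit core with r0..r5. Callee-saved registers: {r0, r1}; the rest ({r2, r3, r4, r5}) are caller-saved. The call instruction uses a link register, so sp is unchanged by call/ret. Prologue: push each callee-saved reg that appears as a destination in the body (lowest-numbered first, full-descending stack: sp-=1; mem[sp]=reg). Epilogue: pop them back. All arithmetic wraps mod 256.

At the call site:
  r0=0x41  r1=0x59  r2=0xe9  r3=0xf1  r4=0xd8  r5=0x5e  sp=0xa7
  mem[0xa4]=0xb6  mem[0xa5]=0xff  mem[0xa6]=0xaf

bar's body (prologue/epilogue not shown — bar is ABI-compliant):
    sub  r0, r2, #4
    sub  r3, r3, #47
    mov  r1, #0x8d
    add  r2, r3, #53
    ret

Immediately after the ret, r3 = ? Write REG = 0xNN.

prologue: push r0 → mem[0xa6]=0x41, sp=0xa6
prologue: push r1 → mem[0xa5]=0x59, sp=0xa5
body[0] sub  r0, r2, #4 → r0=0xe5
body[1] sub  r3, r3, #47 → r3=0xc2
body[2] mov  r1, #0x8d → r1=0x8d
body[3] add  r2, r3, #53 → r2=0xf7
epilogue: pop r1=0x59, sp=0xa6
epilogue: pop r0=0x41, sp=0xa7
r3 is caller-saved → body value

REG = 0xc2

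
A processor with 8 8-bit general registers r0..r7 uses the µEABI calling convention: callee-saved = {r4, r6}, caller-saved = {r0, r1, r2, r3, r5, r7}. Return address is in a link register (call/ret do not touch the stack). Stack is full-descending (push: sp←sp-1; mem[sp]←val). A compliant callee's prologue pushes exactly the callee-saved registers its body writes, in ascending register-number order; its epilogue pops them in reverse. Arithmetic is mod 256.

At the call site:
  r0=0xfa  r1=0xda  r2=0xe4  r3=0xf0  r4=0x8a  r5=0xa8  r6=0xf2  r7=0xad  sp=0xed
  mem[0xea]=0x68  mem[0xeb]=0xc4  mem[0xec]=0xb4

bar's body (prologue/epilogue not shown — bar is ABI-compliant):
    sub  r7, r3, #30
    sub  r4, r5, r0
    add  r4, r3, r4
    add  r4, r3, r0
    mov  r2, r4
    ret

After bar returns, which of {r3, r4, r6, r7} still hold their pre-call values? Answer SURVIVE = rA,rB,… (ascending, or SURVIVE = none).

SURVIVE = r3,r4,r6

prologue: push r4 → mem[0xec]=0x8a, sp=0xec
body[0] sub  r7, r3, #30 → r7=0xd2
body[1] sub  r4, r5, r0 → r4=0xae
body[2] add  r4, r3, r4 → r4=0x9e
body[3] add  r4, r3, r0 → r4=0xea
body[4] mov  r2, r4 → r2=0xea
epilogue: pop r4=0x8a, sp=0xed
r3: caller-saved, written=False
r4: callee-saved, written=True
r6: callee-saved, written=False
r7: caller-saved, written=True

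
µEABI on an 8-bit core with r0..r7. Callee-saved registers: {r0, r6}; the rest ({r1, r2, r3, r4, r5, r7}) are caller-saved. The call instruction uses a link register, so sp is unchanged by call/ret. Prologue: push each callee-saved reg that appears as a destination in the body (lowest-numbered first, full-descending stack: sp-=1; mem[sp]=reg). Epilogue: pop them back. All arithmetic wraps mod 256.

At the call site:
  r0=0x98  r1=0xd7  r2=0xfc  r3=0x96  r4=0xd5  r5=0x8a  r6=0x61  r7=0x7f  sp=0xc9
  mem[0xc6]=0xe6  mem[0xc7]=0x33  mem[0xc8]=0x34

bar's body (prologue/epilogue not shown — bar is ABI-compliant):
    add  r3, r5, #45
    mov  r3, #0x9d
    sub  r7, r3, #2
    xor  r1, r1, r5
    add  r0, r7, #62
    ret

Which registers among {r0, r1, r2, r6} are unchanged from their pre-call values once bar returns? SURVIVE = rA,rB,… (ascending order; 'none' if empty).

prologue: push r0 -> mem[0xc8]=0x98, sp=0xc8
body[0] add  r3, r5, #45 -> r3=0xb7
body[1] mov  r3, #0x9d -> r3=0x9d
body[2] sub  r7, r3, #2 -> r7=0x9b
body[3] xor  r1, r1, r5 -> r1=0x5d
body[4] add  r0, r7, #62 -> r0=0xd9
epilogue: pop r0=0x98, sp=0xc9
r0: callee-saved, written=True
r1: caller-saved, written=True
r2: caller-saved, written=False
r6: callee-saved, written=False

SURVIVE = r0,r2,r6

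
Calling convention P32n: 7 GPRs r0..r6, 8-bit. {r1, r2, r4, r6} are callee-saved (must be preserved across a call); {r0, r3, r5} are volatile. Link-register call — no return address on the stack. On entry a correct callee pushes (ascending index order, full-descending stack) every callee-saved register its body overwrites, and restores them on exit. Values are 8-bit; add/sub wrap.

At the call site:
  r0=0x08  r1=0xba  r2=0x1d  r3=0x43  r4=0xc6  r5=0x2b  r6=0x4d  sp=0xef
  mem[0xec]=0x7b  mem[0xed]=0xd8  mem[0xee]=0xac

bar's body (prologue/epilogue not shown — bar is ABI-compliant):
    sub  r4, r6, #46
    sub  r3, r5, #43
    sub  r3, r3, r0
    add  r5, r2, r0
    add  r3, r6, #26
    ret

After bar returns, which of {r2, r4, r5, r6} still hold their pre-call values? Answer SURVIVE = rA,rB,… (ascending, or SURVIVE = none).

prologue: push r4 → mem[0xee]=0xc6, sp=0xee
body[0] sub  r4, r6, #46 → r4=0x1f
body[1] sub  r3, r5, #43 → r3=0x00
body[2] sub  r3, r3, r0 → r3=0xf8
body[3] add  r5, r2, r0 → r5=0x25
body[4] add  r3, r6, #26 → r3=0x67
epilogue: pop r4=0xc6, sp=0xef
r2: callee-saved, written=False
r4: callee-saved, written=True
r5: caller-saved, written=True
r6: callee-saved, written=False

SURVIVE = r2,r4,r6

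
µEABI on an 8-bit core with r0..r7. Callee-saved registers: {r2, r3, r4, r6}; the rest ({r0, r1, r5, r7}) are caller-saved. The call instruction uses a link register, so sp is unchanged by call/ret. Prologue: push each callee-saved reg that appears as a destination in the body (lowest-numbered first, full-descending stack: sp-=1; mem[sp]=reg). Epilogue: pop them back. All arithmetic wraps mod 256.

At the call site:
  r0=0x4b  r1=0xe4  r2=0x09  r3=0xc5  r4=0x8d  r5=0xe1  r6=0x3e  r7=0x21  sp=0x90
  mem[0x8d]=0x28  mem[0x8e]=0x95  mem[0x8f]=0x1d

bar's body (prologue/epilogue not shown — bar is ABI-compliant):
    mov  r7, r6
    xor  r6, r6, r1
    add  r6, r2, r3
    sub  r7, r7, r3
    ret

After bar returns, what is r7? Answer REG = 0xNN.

REG = 0x79

prologue: push r6 -> mem[0x8f]=0x3e, sp=0x8f
body[0] mov  r7, r6 -> r7=0x3e
body[1] xor  r6, r6, r1 -> r6=0xda
body[2] add  r6, r2, r3 -> r6=0xce
body[3] sub  r7, r7, r3 -> r7=0x79
epilogue: pop r6=0x3e, sp=0x90
r7 is caller-saved -> body value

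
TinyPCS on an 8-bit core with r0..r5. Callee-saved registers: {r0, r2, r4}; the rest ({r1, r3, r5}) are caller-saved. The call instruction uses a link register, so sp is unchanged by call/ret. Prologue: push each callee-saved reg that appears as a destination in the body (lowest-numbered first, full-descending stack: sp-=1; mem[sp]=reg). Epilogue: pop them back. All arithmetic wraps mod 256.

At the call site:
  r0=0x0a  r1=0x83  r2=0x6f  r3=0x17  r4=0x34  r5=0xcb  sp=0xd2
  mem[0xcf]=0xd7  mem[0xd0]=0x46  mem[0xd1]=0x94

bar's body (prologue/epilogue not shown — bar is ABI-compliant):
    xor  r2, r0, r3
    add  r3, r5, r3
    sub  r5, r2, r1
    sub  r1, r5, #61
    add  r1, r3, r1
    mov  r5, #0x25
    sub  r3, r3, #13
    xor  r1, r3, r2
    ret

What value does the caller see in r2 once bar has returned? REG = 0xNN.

prologue: push r2 -> mem[0xd1]=0x6f, sp=0xd1
body[0] xor  r2, r0, r3 -> r2=0x1d
body[1] add  r3, r5, r3 -> r3=0xe2
body[2] sub  r5, r2, r1 -> r5=0x9a
body[3] sub  r1, r5, #61 -> r1=0x5d
body[4] add  r1, r3, r1 -> r1=0x3f
body[5] mov  r5, #0x25 -> r5=0x25
body[6] sub  r3, r3, #13 -> r3=0xd5
body[7] xor  r1, r3, r2 -> r1=0xc8
epilogue: pop r2=0x6f, sp=0xd2
r2 is callee-saved -> restored

REG = 0x6f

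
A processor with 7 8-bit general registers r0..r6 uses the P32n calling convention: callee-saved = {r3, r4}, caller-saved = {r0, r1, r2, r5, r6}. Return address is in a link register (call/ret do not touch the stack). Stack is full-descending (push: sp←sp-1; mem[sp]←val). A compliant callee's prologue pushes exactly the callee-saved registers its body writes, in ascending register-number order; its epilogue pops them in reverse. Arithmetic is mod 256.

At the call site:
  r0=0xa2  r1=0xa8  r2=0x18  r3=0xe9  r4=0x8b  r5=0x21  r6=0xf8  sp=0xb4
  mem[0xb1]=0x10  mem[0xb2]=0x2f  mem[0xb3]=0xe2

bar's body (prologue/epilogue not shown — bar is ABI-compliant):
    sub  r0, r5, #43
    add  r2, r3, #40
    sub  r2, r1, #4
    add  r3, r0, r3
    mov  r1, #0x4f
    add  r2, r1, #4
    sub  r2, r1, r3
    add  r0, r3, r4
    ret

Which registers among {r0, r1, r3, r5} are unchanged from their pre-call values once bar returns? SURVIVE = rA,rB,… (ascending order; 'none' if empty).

prologue: push r3 -> mem[0xb3]=0xe9, sp=0xb3
body[0] sub  r0, r5, #43 -> r0=0xf6
body[1] add  r2, r3, #40 -> r2=0x11
body[2] sub  r2, r1, #4 -> r2=0xa4
body[3] add  r3, r0, r3 -> r3=0xdf
body[4] mov  r1, #0x4f -> r1=0x4f
body[5] add  r2, r1, #4 -> r2=0x53
body[6] sub  r2, r1, r3 -> r2=0x70
body[7] add  r0, r3, r4 -> r0=0x6a
epilogue: pop r3=0xe9, sp=0xb4
r0: caller-saved, written=True
r1: caller-saved, written=True
r3: callee-saved, written=True
r5: caller-saved, written=False

SURVIVE = r3,r5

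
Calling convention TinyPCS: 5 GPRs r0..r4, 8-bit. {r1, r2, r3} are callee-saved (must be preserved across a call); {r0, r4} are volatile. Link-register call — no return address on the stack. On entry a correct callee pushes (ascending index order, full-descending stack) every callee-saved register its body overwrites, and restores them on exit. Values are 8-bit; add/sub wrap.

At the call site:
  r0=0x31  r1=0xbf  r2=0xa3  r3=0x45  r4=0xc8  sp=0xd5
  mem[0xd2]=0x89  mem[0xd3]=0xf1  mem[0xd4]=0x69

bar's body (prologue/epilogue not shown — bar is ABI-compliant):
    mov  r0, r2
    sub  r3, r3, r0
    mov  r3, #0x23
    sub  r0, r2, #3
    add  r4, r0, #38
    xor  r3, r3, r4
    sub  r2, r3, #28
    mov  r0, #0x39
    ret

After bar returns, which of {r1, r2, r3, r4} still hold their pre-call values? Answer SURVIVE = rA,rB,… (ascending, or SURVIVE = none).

SURVIVE = r1,r2,r3

prologue: push r2 → mem[0xd4]=0xa3, sp=0xd4
prologue: push r3 → mem[0xd3]=0x45, sp=0xd3
body[0] mov  r0, r2 → r0=0xa3
body[1] sub  r3, r3, r0 → r3=0xa2
body[2] mov  r3, #0x23 → r3=0x23
body[3] sub  r0, r2, #3 → r0=0xa0
body[4] add  r4, r0, #38 → r4=0xc6
body[5] xor  r3, r3, r4 → r3=0xe5
body[6] sub  r2, r3, #28 → r2=0xc9
body[7] mov  r0, #0x39 → r0=0x39
epilogue: pop r3=0x45, sp=0xd4
epilogue: pop r2=0xa3, sp=0xd5
r1: callee-saved, written=False
r2: callee-saved, written=True
r3: callee-saved, written=True
r4: caller-saved, written=True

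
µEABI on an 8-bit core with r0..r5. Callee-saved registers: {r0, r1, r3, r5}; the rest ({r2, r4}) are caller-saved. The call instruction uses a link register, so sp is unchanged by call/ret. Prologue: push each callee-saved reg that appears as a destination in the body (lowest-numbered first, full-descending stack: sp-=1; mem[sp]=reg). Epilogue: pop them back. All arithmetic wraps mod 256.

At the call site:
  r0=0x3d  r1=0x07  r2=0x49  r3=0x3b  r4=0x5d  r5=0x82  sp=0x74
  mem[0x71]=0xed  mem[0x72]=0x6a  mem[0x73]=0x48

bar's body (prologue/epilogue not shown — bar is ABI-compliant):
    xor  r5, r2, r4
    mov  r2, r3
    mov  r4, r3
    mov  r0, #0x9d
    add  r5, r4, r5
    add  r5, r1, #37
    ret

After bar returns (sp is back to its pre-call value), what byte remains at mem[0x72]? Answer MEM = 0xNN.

MEM = 0x82

prologue: push r0 -> mem[0x73]=0x3d, sp=0x73
prologue: push r5 -> mem[0x72]=0x82, sp=0x72
body[0] xor  r5, r2, r4 -> r5=0x14
body[1] mov  r2, r3 -> r2=0x3b
body[2] mov  r4, r3 -> r4=0x3b
body[3] mov  r0, #0x9d -> r0=0x9d
body[4] add  r5, r4, r5 -> r5=0x4f
body[5] add  r5, r1, #37 -> r5=0x2c
epilogue: pop r5=0x82, sp=0x73
epilogue: pop r0=0x3d, sp=0x74
prologue pushed ['r0', 'r5'] at ['0x73', '0x72']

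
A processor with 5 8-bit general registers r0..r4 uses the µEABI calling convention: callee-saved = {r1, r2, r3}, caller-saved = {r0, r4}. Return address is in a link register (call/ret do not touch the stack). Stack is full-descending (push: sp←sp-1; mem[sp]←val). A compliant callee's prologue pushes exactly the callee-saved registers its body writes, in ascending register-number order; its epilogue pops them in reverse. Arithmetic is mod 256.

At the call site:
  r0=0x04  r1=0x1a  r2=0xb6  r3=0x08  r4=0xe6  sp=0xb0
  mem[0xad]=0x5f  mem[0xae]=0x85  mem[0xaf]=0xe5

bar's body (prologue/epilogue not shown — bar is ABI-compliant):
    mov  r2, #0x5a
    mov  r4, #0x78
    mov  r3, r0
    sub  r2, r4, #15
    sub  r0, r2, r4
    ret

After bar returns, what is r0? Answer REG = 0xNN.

prologue: push r2 -> mem[0xaf]=0xb6, sp=0xaf
prologue: push r3 -> mem[0xae]=0x08, sp=0xae
body[0] mov  r2, #0x5a -> r2=0x5a
body[1] mov  r4, #0x78 -> r4=0x78
body[2] mov  r3, r0 -> r3=0x04
body[3] sub  r2, r4, #15 -> r2=0x69
body[4] sub  r0, r2, r4 -> r0=0xf1
epilogue: pop r3=0x08, sp=0xaf
epilogue: pop r2=0xb6, sp=0xb0
r0 is caller-saved -> body value

REG = 0xf1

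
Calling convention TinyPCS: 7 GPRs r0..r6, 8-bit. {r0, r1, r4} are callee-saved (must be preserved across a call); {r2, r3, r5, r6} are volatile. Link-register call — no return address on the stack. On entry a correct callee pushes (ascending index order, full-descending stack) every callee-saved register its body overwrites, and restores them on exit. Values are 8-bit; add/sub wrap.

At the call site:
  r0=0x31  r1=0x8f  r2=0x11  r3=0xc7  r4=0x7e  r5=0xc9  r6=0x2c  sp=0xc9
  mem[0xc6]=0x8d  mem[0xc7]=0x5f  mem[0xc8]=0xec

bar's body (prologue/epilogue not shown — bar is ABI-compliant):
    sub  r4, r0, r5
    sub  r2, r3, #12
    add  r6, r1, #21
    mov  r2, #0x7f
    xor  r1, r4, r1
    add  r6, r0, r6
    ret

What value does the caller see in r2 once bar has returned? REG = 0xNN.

prologue: push r1 -> mem[0xc8]=0x8f, sp=0xc8
prologue: push r4 -> mem[0xc7]=0x7e, sp=0xc7
body[0] sub  r4, r0, r5 -> r4=0x68
body[1] sub  r2, r3, #12 -> r2=0xbb
body[2] add  r6, r1, #21 -> r6=0xa4
body[3] mov  r2, #0x7f -> r2=0x7f
body[4] xor  r1, r4, r1 -> r1=0xe7
body[5] add  r6, r0, r6 -> r6=0xd5
epilogue: pop r4=0x7e, sp=0xc8
epilogue: pop r1=0x8f, sp=0xc9
r2 is caller-saved -> body value

REG = 0x7f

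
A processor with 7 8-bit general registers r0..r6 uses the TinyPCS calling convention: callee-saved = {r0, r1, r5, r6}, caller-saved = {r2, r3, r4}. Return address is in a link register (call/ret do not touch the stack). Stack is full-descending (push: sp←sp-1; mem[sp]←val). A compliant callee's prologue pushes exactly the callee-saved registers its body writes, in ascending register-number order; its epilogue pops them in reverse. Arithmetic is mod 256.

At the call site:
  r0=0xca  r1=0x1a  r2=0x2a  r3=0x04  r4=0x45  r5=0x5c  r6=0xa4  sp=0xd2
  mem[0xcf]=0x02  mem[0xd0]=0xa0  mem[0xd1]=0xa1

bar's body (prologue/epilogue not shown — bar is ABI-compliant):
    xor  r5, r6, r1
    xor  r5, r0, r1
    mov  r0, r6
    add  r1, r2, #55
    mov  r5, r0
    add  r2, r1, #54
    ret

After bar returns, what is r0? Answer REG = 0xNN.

REG = 0xca

prologue: push r0 → mem[0xd1]=0xca, sp=0xd1
prologue: push r1 → mem[0xd0]=0x1a, sp=0xd0
prologue: push r5 → mem[0xcf]=0x5c, sp=0xcf
body[0] xor  r5, r6, r1 → r5=0xbe
body[1] xor  r5, r0, r1 → r5=0xd0
body[2] mov  r0, r6 → r0=0xa4
body[3] add  r1, r2, #55 → r1=0x61
body[4] mov  r5, r0 → r5=0xa4
body[5] add  r2, r1, #54 → r2=0x97
epilogue: pop r5=0x5c, sp=0xd0
epilogue: pop r1=0x1a, sp=0xd1
epilogue: pop r0=0xca, sp=0xd2
r0 is callee-saved → restored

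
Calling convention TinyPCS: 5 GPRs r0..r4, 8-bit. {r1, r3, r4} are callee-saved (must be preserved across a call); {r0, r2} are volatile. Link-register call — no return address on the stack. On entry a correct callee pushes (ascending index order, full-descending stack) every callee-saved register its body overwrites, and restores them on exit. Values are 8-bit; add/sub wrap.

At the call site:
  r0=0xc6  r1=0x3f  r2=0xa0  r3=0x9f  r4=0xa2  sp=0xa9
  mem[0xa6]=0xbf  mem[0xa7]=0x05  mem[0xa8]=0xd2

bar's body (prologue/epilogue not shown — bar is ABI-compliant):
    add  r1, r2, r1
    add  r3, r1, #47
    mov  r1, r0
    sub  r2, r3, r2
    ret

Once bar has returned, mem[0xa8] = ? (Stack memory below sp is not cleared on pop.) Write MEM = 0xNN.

MEM = 0x3f

prologue: push r1 → mem[0xa8]=0x3f, sp=0xa8
prologue: push r3 → mem[0xa7]=0x9f, sp=0xa7
body[0] add  r1, r2, r1 → r1=0xdf
body[1] add  r3, r1, #47 → r3=0x0e
body[2] mov  r1, r0 → r1=0xc6
body[3] sub  r2, r3, r2 → r2=0x6e
epilogue: pop r3=0x9f, sp=0xa8
epilogue: pop r1=0x3f, sp=0xa9
prologue pushed ['r1', 'r3'] at ['0xa8', '0xa7']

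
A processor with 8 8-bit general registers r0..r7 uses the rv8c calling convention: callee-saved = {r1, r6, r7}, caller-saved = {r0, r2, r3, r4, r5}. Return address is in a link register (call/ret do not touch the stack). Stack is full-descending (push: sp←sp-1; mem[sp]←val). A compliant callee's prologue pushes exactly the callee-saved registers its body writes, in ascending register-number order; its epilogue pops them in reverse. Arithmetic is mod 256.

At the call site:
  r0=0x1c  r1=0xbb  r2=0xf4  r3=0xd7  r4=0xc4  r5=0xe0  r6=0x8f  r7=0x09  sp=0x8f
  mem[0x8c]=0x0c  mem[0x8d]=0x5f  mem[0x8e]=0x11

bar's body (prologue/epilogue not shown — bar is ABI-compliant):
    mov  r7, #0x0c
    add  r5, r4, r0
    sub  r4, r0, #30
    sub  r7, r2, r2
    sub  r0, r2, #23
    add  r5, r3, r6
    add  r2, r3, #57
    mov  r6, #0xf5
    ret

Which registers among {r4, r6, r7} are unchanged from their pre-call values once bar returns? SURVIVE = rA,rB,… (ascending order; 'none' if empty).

prologue: push r6 → mem[0x8e]=0x8f, sp=0x8e
prologue: push r7 → mem[0x8d]=0x09, sp=0x8d
body[0] mov  r7, #0x0c → r7=0x0c
body[1] add  r5, r4, r0 → r5=0xe0
body[2] sub  r4, r0, #30 → r4=0xfe
body[3] sub  r7, r2, r2 → r7=0x00
body[4] sub  r0, r2, #23 → r0=0xdd
body[5] add  r5, r3, r6 → r5=0x66
body[6] add  r2, r3, #57 → r2=0x10
body[7] mov  r6, #0xf5 → r6=0xf5
epilogue: pop r7=0x09, sp=0x8e
epilogue: pop r6=0x8f, sp=0x8f
r4: caller-saved, written=True
r6: callee-saved, written=True
r7: callee-saved, written=True

SURVIVE = r6,r7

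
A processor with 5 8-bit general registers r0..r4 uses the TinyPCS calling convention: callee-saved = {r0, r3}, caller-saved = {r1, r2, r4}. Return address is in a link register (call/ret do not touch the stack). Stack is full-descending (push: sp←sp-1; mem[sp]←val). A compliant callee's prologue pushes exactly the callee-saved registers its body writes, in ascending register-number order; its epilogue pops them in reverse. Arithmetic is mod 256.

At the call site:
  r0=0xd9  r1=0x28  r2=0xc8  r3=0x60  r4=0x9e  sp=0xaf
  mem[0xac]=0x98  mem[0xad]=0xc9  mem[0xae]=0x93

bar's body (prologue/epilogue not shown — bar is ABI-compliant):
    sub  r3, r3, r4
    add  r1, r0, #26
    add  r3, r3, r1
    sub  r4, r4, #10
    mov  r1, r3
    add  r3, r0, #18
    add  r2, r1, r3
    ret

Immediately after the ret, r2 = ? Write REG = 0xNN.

prologue: push r3 -> mem[0xae]=0x60, sp=0xae
body[0] sub  r3, r3, r4 -> r3=0xc2
body[1] add  r1, r0, #26 -> r1=0xf3
body[2] add  r3, r3, r1 -> r3=0xb5
body[3] sub  r4, r4, #10 -> r4=0x94
body[4] mov  r1, r3 -> r1=0xb5
body[5] add  r3, r0, #18 -> r3=0xeb
body[6] add  r2, r1, r3 -> r2=0xa0
epilogue: pop r3=0x60, sp=0xaf
r2 is caller-saved -> body value

REG = 0xa0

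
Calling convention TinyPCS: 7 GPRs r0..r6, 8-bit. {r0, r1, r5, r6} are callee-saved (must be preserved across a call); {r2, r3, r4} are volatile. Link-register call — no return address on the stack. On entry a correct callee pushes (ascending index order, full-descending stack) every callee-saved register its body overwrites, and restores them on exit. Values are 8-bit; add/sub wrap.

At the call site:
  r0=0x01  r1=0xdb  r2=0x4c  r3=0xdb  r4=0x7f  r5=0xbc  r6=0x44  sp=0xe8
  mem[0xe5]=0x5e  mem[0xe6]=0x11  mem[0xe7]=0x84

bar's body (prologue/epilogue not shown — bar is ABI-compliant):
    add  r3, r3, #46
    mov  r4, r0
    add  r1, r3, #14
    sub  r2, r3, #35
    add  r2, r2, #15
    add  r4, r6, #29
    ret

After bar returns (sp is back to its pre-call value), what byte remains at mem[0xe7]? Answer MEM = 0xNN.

MEM = 0xdb

prologue: push r1 → mem[0xe7]=0xdb, sp=0xe7
body[0] add  r3, r3, #46 → r3=0x09
body[1] mov  r4, r0 → r4=0x01
body[2] add  r1, r3, #14 → r1=0x17
body[3] sub  r2, r3, #35 → r2=0xe6
body[4] add  r2, r2, #15 → r2=0xf5
body[5] add  r4, r6, #29 → r4=0x61
epilogue: pop r1=0xdb, sp=0xe8
prologue pushed ['r1'] at ['0xe7']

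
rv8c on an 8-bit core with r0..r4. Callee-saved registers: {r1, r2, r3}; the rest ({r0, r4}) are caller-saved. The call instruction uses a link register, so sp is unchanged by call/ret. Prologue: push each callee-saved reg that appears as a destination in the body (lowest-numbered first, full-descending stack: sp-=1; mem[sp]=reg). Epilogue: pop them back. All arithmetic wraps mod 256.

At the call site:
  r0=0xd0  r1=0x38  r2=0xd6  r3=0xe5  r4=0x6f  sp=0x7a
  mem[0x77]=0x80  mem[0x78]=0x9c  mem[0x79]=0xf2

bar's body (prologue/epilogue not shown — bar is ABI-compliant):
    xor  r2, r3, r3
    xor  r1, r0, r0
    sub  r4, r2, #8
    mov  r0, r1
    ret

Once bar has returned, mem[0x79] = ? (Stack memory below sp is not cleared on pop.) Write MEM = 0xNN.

MEM = 0x38

prologue: push r1 → mem[0x79]=0x38, sp=0x79
prologue: push r2 → mem[0x78]=0xd6, sp=0x78
body[0] xor  r2, r3, r3 → r2=0x00
body[1] xor  r1, r0, r0 → r1=0x00
body[2] sub  r4, r2, #8 → r4=0xf8
body[3] mov  r0, r1 → r0=0x00
epilogue: pop r2=0xd6, sp=0x79
epilogue: pop r1=0x38, sp=0x7a
prologue pushed ['r1', 'r2'] at ['0x79', '0x78']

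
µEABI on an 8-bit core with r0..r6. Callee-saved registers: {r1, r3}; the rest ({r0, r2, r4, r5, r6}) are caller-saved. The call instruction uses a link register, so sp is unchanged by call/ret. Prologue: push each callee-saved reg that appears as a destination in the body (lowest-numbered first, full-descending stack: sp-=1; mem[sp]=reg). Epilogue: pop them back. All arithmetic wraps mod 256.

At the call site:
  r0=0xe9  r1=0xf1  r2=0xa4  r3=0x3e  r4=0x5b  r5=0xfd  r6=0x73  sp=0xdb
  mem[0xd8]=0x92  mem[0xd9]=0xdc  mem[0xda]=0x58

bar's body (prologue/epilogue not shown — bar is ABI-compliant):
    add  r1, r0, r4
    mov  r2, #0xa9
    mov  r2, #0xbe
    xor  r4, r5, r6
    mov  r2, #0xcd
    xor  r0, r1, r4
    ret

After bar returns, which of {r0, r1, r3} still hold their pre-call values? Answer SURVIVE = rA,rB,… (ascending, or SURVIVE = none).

SURVIVE = r1,r3

prologue: push r1 -> mem[0xda]=0xf1, sp=0xda
body[0] add  r1, r0, r4 -> r1=0x44
body[1] mov  r2, #0xa9 -> r2=0xa9
body[2] mov  r2, #0xbe -> r2=0xbe
body[3] xor  r4, r5, r6 -> r4=0x8e
body[4] mov  r2, #0xcd -> r2=0xcd
body[5] xor  r0, r1, r4 -> r0=0xca
epilogue: pop r1=0xf1, sp=0xdb
r0: caller-saved, written=True
r1: callee-saved, written=True
r3: callee-saved, written=False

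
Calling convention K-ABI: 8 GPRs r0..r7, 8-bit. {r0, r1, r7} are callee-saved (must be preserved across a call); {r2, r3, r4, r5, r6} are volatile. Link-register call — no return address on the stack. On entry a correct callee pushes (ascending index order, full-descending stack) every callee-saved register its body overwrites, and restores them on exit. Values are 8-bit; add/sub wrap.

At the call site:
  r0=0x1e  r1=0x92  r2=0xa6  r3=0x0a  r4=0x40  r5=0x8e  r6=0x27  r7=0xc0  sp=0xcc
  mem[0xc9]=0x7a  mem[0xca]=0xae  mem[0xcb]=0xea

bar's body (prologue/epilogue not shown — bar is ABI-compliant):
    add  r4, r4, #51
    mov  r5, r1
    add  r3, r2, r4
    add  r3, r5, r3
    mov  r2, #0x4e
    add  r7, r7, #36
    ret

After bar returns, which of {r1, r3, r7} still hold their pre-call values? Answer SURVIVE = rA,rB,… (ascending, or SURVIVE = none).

prologue: push r7 → mem[0xcb]=0xc0, sp=0xcb
body[0] add  r4, r4, #51 → r4=0x73
body[1] mov  r5, r1 → r5=0x92
body[2] add  r3, r2, r4 → r3=0x19
body[3] add  r3, r5, r3 → r3=0xab
body[4] mov  r2, #0x4e → r2=0x4e
body[5] add  r7, r7, #36 → r7=0xe4
epilogue: pop r7=0xc0, sp=0xcc
r1: callee-saved, written=False
r3: caller-saved, written=True
r7: callee-saved, written=True

SURVIVE = r1,r7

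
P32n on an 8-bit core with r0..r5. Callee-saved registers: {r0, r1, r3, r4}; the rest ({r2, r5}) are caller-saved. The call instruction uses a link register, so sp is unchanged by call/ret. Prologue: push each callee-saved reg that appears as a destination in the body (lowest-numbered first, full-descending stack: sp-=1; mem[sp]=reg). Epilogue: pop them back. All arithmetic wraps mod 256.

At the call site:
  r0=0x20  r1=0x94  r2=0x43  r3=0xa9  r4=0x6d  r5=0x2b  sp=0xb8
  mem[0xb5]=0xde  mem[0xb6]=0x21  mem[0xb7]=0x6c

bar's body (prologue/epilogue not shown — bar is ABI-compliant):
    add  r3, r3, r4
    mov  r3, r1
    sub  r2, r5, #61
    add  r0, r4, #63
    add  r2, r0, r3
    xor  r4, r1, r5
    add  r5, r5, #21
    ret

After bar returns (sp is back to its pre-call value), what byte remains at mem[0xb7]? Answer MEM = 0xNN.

prologue: push r0 -> mem[0xb7]=0x20, sp=0xb7
prologue: push r3 -> mem[0xb6]=0xa9, sp=0xb6
prologue: push r4 -> mem[0xb5]=0x6d, sp=0xb5
body[0] add  r3, r3, r4 -> r3=0x16
body[1] mov  r3, r1 -> r3=0x94
body[2] sub  r2, r5, #61 -> r2=0xee
body[3] add  r0, r4, #63 -> r0=0xac
body[4] add  r2, r0, r3 -> r2=0x40
body[5] xor  r4, r1, r5 -> r4=0xbf
body[6] add  r5, r5, #21 -> r5=0x40
epilogue: pop r4=0x6d, sp=0xb6
epilogue: pop r3=0xa9, sp=0xb7
epilogue: pop r0=0x20, sp=0xb8
prologue pushed ['r0', 'r3', 'r4'] at ['0xb7', '0xb6', '0xb5']

MEM = 0x20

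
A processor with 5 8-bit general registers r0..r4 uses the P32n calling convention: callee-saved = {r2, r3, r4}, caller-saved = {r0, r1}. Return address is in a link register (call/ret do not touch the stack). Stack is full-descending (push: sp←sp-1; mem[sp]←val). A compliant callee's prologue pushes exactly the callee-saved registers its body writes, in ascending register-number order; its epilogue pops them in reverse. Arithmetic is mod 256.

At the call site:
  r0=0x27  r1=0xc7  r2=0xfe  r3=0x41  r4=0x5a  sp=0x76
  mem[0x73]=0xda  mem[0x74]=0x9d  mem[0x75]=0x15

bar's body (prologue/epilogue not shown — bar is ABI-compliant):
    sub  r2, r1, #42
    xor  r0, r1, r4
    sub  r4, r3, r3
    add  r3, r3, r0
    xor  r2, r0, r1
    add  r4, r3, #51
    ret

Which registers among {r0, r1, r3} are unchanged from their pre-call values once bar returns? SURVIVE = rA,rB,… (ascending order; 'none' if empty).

prologue: push r2 -> mem[0x75]=0xfe, sp=0x75
prologue: push r3 -> mem[0x74]=0x41, sp=0x74
prologue: push r4 -> mem[0x73]=0x5a, sp=0x73
body[0] sub  r2, r1, #42 -> r2=0x9d
body[1] xor  r0, r1, r4 -> r0=0x9d
body[2] sub  r4, r3, r3 -> r4=0x00
body[3] add  r3, r3, r0 -> r3=0xde
body[4] xor  r2, r0, r1 -> r2=0x5a
body[5] add  r4, r3, #51 -> r4=0x11
epilogue: pop r4=0x5a, sp=0x74
epilogue: pop r3=0x41, sp=0x75
epilogue: pop r2=0xfe, sp=0x76
r0: caller-saved, written=True
r1: caller-saved, written=False
r3: callee-saved, written=True

SURVIVE = r1,r3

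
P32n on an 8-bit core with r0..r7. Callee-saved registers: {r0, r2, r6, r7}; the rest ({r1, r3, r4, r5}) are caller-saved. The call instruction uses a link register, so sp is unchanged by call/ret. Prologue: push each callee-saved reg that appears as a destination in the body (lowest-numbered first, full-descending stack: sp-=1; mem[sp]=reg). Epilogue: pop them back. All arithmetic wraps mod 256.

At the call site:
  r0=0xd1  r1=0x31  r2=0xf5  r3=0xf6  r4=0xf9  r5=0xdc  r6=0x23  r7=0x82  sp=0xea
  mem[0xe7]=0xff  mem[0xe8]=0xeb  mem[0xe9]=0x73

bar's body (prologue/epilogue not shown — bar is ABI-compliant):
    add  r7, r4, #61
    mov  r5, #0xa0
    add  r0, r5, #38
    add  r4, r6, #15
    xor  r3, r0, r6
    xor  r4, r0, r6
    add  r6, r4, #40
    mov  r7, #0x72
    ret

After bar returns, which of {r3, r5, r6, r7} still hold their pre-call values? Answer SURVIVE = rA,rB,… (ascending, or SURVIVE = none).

SURVIVE = r6,r7

prologue: push r0 → mem[0xe9]=0xd1, sp=0xe9
prologue: push r6 → mem[0xe8]=0x23, sp=0xe8
prologue: push r7 → mem[0xe7]=0x82, sp=0xe7
body[0] add  r7, r4, #61 → r7=0x36
body[1] mov  r5, #0xa0 → r5=0xa0
body[2] add  r0, r5, #38 → r0=0xc6
body[3] add  r4, r6, #15 → r4=0x32
body[4] xor  r3, r0, r6 → r3=0xe5
body[5] xor  r4, r0, r6 → r4=0xe5
body[6] add  r6, r4, #40 → r6=0x0d
body[7] mov  r7, #0x72 → r7=0x72
epilogue: pop r7=0x82, sp=0xe8
epilogue: pop r6=0x23, sp=0xe9
epilogue: pop r0=0xd1, sp=0xea
r3: caller-saved, written=True
r5: caller-saved, written=True
r6: callee-saved, written=True
r7: callee-saved, written=True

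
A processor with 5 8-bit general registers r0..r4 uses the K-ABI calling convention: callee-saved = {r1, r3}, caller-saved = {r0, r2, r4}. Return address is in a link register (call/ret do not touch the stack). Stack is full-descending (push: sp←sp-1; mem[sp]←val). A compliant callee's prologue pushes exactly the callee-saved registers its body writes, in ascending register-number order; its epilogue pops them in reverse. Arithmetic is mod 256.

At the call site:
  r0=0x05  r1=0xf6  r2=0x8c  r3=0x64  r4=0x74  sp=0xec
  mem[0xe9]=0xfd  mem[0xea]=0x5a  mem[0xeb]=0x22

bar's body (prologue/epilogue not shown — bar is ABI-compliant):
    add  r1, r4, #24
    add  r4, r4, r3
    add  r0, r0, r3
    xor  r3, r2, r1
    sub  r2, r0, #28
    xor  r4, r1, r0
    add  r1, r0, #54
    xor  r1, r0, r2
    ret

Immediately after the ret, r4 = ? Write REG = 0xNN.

REG = 0xe5

prologue: push r1 -> mem[0xeb]=0xf6, sp=0xeb
prologue: push r3 -> mem[0xea]=0x64, sp=0xea
body[0] add  r1, r4, #24 -> r1=0x8c
body[1] add  r4, r4, r3 -> r4=0xd8
body[2] add  r0, r0, r3 -> r0=0x69
body[3] xor  r3, r2, r1 -> r3=0x00
body[4] sub  r2, r0, #28 -> r2=0x4d
body[5] xor  r4, r1, r0 -> r4=0xe5
body[6] add  r1, r0, #54 -> r1=0x9f
body[7] xor  r1, r0, r2 -> r1=0x24
epilogue: pop r3=0x64, sp=0xeb
epilogue: pop r1=0xf6, sp=0xec
r4 is caller-saved -> body value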